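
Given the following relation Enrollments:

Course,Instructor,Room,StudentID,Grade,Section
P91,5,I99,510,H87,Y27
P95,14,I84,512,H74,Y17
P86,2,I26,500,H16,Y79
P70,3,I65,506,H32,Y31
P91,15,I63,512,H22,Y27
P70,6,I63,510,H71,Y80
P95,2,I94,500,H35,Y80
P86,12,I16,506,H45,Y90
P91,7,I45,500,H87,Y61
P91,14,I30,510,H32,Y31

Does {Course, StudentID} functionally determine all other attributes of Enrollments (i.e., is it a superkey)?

Two distinct rows share (Course=P91, StudentID=510), so {Course, StudentID} does not determine every attribute — not a superkey.

No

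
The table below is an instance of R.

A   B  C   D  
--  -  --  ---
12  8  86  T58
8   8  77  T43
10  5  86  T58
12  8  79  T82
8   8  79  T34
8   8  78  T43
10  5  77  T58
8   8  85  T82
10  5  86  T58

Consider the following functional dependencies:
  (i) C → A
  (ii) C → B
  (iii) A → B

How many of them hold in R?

(i) C → A: C=86: 3 rows → A takes values {12, 10} — violation; C=77: 2 rows → A takes values {8, 10} — violation; C=79: 2 rows → A takes values {12, 8} — violation — fails.
(ii) C → B: C=86: 3 rows → B takes values {8, 5} — violation; C=77: 2 rows → B takes values {8, 5} — violation — fails.
(iii) A → B: every LHS value maps to a single RHS value — holds.
1 of the 3 dependencies holds.

1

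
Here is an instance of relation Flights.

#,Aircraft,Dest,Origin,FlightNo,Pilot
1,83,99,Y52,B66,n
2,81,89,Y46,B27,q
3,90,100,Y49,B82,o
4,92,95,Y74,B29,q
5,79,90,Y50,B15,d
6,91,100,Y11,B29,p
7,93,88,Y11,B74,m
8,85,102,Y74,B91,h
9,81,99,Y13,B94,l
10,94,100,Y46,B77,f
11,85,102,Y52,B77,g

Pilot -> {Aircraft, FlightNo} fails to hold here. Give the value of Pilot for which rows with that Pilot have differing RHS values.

q

Pilot=n: row 1 → {Aircraft,FlightNo} = (83, B66) ✓
Pilot=q: rows 2, 4 → {Aircraft,FlightNo} takes values {(81, B27), (92, B29)} — violation
Pilot=o: row 3 → {Aircraft,FlightNo} = (90, B82) ✓
Pilot=d: row 5 → {Aircraft,FlightNo} = (79, B15) ✓
Pilot=p: row 6 → {Aircraft,FlightNo} = (91, B29) ✓
Pilot=m: row 7 → {Aircraft,FlightNo} = (93, B74) ✓
Pilot=h: row 8 → {Aircraft,FlightNo} = (85, B91) ✓
Pilot=l: row 9 → {Aircraft,FlightNo} = (81, B94) ✓
Pilot=f: row 10 → {Aircraft,FlightNo} = (94, B77) ✓
Pilot=g: row 11 → {Aircraft,FlightNo} = (85, B77) ✓
The only Pilot value with inconsistent RHS is Pilot=q.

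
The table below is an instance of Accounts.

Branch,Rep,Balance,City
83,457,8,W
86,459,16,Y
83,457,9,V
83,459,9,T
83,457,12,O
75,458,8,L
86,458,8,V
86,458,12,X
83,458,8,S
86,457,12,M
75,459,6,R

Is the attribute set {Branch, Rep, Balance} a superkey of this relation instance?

All 11 rows have distinct {Branch, Rep, Balance} values, so {Branch, Rep, Balance} → (all attributes) holds and {Branch, Rep, Balance} is a superkey.

Yes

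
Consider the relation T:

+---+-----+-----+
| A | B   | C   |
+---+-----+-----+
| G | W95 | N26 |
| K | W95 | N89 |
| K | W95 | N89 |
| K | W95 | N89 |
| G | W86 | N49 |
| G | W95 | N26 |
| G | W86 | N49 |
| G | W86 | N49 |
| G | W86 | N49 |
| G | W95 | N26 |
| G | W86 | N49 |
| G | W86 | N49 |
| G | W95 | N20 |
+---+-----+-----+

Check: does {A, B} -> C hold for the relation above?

(A=G, B=W95): 4 rows → C takes values {N26, N20} — violation
(A=K, B=W95): 3 rows → C = N89, N89, N89 ✓
(A=G, B=W86): 6 rows → C = N49, N49, N49, N49, N49, N49 ✓
Two rows agree on {A, B} but differ on C, so {A, B} -> C does not hold.

No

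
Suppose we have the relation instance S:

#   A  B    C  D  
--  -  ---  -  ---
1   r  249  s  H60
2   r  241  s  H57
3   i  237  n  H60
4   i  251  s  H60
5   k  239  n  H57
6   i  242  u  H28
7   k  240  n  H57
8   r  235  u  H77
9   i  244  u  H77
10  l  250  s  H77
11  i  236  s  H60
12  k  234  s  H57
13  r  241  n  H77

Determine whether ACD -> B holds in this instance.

No

(A=r, C=s, D=H60): row 1 → B = 249 ✓
(A=r, C=s, D=H57): row 2 → B = 241 ✓
(A=i, C=n, D=H60): row 3 → B = 237 ✓
(A=i, C=s, D=H60): rows 4, 11 → B takes values {251, 236} — violation
(A=k, C=n, D=H57): rows 5, 7 → B takes values {239, 240} — violation
(A=i, C=u, D=H28): row 6 → B = 242 ✓
(A=r, C=u, D=H77): row 8 → B = 235 ✓
(A=i, C=u, D=H77): row 9 → B = 244 ✓
(A=l, C=s, D=H77): row 10 → B = 250 ✓
(A=k, C=s, D=H57): row 12 → B = 234 ✓
(A=r, C=n, D=H77): row 13 → B = 241 ✓
Two rows agree on ACD but differ on B, so ACD -> B does not hold.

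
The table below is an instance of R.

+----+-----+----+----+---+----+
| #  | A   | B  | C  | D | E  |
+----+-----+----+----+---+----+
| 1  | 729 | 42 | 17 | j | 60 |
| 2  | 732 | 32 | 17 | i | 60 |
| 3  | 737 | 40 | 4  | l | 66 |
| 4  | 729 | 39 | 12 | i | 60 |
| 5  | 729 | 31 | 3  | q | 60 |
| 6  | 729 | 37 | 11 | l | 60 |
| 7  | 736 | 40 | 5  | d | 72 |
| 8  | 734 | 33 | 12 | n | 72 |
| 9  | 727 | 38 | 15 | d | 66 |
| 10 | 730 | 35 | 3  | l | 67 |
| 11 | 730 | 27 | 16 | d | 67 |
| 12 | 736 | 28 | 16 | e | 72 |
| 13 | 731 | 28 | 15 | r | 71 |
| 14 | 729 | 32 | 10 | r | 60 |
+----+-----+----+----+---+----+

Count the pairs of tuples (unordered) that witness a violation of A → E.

0

A=729: all 5 rows agree on E — 0 pairs.
A=736: all 2 rows agree on E — 0 pairs.
A=730: all 2 rows agree on E — 0 pairs.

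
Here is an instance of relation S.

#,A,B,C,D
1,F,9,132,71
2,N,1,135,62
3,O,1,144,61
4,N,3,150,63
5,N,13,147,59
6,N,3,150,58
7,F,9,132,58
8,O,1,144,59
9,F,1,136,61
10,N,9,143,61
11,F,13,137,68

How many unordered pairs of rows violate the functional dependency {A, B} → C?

0

(A=F, B=9): all 2 rows agree on C — 0 pairs.
(A=O, B=1): all 2 rows agree on C — 0 pairs.
(A=N, B=3): all 2 rows agree on C — 0 pairs.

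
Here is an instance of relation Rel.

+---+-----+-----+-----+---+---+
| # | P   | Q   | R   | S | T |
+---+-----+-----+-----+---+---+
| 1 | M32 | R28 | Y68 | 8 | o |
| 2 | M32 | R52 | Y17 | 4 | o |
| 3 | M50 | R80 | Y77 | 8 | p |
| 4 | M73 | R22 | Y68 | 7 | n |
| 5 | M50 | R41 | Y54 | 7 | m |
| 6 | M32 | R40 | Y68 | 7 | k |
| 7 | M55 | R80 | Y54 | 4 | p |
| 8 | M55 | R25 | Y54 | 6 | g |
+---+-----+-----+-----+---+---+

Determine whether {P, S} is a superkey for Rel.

All 8 rows have distinct {P, S} values, so {P, S} → (all attributes) holds and {P, S} is a superkey.

Yes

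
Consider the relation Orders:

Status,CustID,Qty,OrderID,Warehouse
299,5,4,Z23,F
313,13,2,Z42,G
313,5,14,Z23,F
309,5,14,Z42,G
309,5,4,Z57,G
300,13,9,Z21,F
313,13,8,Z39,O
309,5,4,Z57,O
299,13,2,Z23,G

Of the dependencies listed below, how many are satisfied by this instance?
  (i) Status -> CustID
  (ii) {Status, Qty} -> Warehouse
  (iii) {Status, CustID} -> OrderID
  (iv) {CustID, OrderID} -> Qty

(i) Status -> CustID: Status=299: 2 rows → CustID takes values {5, 13} — violation; Status=313: 3 rows → CustID takes values {13, 5} — violation — fails.
(ii) {Status, Qty} -> Warehouse: (Status=309, Qty=4): 2 rows → Warehouse takes values {G, O} — violation — fails.
(iii) {Status, CustID} -> OrderID: (Status=313, CustID=13): 2 rows → OrderID takes values {Z42, Z39} — violation; (Status=309, CustID=5): 3 rows → OrderID takes values {Z42, Z57} — violation — fails.
(iv) {CustID, OrderID} -> Qty: (CustID=5, OrderID=Z23): 2 rows → Qty takes values {4, 14} — violation — fails.
None of the 4 dependencies hold.

0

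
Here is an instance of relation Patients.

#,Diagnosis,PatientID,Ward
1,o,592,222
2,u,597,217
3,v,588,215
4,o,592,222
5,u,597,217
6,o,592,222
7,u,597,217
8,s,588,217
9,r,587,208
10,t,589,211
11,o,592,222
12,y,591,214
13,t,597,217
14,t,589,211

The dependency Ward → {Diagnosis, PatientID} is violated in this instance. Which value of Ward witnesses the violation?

217

Ward=222: rows 1, 4, 6, 11 → {Diagnosis,PatientID} = (o, 592), (o, 592), (o, 592), (o, 592) ✓
Ward=217: rows 2, 5, 7, 8, 13 → {Diagnosis,PatientID} takes values {(u, 597), (s, 588), (t, 597)} — violation
Ward=215: row 3 → {Diagnosis,PatientID} = (v, 588) ✓
Ward=208: row 9 → {Diagnosis,PatientID} = (r, 587) ✓
Ward=211: rows 10, 14 → {Diagnosis,PatientID} = (t, 589), (t, 589) ✓
Ward=214: row 12 → {Diagnosis,PatientID} = (y, 591) ✓
The only Ward value with inconsistent RHS is Ward=217.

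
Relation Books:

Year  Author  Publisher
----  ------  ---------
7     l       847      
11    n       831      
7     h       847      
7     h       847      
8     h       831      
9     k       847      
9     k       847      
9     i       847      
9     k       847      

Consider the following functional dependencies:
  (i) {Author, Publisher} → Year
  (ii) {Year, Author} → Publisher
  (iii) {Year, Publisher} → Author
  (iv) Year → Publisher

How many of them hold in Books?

(i) {Author, Publisher} → Year: every LHS value maps to a single RHS value — holds.
(ii) {Year, Author} → Publisher: every LHS value maps to a single RHS value — holds.
(iii) {Year, Publisher} → Author: (Year=7, Publisher=847): 3 rows → Author takes values {l, h} — violation; (Year=9, Publisher=847): 4 rows → Author takes values {k, i} — violation — fails.
(iv) Year → Publisher: every LHS value maps to a single RHS value — holds.
3 of the 4 dependencies hold.

3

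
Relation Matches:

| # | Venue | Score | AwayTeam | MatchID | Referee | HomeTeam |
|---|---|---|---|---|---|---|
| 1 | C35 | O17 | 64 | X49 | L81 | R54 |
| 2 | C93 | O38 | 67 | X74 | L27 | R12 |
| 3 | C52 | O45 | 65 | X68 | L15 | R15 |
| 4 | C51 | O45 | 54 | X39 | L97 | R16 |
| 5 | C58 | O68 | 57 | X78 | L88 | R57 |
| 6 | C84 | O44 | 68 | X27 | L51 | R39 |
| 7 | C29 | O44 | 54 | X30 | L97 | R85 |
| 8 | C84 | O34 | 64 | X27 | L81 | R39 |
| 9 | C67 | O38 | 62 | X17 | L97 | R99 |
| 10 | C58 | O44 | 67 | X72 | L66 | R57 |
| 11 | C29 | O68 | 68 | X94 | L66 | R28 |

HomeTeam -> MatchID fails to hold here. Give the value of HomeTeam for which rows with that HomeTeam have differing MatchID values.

R57

HomeTeam=R54: row 1 → MatchID = X49 ✓
HomeTeam=R12: row 2 → MatchID = X74 ✓
HomeTeam=R15: row 3 → MatchID = X68 ✓
HomeTeam=R16: row 4 → MatchID = X39 ✓
HomeTeam=R57: rows 5, 10 → MatchID takes values {X78, X72} — violation
HomeTeam=R39: rows 6, 8 → MatchID = X27, X27 ✓
HomeTeam=R85: row 7 → MatchID = X30 ✓
HomeTeam=R99: row 9 → MatchID = X17 ✓
HomeTeam=R28: row 11 → MatchID = X94 ✓
The only HomeTeam value with inconsistent MatchID is HomeTeam=R57.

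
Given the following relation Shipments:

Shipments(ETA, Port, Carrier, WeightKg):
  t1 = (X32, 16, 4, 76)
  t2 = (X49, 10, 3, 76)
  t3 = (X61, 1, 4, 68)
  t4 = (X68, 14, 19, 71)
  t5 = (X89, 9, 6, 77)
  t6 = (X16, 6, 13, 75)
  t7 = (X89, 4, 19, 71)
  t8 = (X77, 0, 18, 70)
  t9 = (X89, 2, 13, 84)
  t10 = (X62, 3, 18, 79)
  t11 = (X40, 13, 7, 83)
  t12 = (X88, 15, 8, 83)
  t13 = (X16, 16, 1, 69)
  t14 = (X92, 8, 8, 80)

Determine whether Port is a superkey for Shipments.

Rows 1 and 13 have the same Port value Port=16 but are distinct tuples, so Port does not determine every attribute — not a superkey.

No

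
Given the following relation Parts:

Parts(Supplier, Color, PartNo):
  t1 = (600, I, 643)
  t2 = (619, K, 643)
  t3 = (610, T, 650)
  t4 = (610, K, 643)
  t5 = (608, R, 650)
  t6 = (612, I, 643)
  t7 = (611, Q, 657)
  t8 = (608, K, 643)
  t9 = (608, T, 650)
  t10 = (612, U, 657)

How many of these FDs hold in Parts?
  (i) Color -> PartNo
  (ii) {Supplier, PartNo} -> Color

1

(i) Color -> PartNo: every LHS value maps to a single RHS value — holds.
(ii) {Supplier, PartNo} -> Color: (Supplier=608, PartNo=650): rows 5, 9 → Color takes values {R, T} — violation — fails.
1 of the 2 dependencies holds.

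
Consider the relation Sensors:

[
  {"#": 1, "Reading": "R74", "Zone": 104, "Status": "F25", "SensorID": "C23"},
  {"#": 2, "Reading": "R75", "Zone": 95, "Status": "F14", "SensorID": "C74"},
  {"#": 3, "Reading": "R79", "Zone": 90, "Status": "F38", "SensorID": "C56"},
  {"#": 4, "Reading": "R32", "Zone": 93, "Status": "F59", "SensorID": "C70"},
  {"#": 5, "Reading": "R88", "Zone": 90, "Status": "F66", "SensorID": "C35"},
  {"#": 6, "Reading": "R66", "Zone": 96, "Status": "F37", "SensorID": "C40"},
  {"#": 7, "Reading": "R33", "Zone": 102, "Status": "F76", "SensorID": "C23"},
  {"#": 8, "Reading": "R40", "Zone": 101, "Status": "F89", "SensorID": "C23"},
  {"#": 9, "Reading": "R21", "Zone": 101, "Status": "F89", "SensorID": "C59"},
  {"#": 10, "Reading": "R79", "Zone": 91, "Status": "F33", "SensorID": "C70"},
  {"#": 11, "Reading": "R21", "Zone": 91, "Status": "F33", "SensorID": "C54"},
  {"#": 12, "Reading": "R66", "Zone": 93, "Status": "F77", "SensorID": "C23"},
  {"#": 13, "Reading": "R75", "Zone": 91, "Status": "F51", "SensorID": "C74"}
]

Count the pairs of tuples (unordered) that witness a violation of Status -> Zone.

Status=F89: all 2 rows agree on Zone — 0 pairs.
Status=F33: all 2 rows agree on Zone — 0 pairs.

0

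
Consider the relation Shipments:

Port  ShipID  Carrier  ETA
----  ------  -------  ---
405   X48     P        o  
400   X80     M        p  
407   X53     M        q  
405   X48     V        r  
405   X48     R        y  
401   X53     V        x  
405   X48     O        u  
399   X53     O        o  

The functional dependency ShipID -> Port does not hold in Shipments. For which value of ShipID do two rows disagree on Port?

X53

ShipID=X48: 4 rows → Port = 405, 405, 405, 405 ✓
ShipID=X80: 1 row → Port = 400 ✓
ShipID=X53: 3 rows → Port takes values {407, 401, 399} — violation
The only ShipID value with inconsistent Port is ShipID=X53.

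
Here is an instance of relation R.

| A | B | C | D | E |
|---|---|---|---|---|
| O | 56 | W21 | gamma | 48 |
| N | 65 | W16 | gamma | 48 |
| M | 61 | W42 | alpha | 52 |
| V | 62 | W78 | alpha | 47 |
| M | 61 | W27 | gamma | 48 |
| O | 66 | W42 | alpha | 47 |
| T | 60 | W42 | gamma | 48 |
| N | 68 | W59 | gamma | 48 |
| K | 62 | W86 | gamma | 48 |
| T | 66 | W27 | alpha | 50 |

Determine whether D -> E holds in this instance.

No

D=gamma: 6 rows → E = 48, 48, 48, 48, 48, 48 ✓
D=alpha: 4 rows → E takes values {52, 47, 50} — violation
Two rows agree on D but differ on E, so D -> E does not hold.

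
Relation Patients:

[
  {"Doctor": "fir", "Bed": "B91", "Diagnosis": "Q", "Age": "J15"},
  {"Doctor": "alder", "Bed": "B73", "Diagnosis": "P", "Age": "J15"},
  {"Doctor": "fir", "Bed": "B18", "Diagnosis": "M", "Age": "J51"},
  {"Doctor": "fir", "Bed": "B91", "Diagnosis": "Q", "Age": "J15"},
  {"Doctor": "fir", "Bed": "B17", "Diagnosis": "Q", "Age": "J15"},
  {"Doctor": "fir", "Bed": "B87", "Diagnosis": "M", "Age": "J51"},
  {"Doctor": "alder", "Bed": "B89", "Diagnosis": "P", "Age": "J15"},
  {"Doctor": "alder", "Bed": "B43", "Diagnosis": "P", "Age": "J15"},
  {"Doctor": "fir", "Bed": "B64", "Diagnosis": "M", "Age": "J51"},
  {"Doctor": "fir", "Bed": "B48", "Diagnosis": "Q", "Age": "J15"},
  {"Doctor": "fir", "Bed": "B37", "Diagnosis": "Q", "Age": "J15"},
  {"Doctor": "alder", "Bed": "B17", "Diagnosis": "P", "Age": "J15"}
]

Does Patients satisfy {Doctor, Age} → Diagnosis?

(Doctor=fir, Age=J15): 5 rows → Diagnosis = Q, Q, Q, Q, Q ✓
(Doctor=alder, Age=J15): 4 rows → Diagnosis = P, P, P, P ✓
(Doctor=fir, Age=J51): 3 rows → Diagnosis = M, M, M ✓
Every {Doctor, Age} value is associated with a single Diagnosis value, so {Doctor, Age} → Diagnosis holds.

Yes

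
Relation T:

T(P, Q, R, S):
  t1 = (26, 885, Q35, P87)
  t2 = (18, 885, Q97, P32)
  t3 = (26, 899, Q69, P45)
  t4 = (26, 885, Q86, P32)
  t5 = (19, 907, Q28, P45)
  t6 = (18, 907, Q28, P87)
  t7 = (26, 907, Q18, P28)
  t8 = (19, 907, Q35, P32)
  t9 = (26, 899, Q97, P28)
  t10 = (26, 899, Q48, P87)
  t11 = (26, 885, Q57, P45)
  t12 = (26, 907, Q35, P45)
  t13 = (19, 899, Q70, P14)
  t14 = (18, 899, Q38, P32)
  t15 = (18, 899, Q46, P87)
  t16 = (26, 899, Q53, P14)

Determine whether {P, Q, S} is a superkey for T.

All 16 rows have distinct {P, Q, S} values, so {P, Q, S} → (all attributes) holds and {P, Q, S} is a superkey.

Yes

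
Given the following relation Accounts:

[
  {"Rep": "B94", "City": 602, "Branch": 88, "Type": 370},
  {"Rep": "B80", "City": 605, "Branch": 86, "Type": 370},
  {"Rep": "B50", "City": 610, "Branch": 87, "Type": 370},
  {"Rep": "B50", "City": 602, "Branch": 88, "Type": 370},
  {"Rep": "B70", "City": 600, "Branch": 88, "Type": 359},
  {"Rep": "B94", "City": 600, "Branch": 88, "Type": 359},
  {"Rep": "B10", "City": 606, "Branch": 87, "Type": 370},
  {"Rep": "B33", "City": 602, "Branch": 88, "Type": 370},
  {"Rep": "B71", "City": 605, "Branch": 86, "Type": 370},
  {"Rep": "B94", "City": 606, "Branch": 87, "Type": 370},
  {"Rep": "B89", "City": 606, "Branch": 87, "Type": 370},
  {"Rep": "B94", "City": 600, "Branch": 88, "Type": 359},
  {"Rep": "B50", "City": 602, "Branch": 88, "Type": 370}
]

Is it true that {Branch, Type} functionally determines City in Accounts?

(Branch=88, Type=370): 4 rows → City = 602, 602, 602, 602 ✓
(Branch=86, Type=370): 2 rows → City = 605, 605 ✓
(Branch=87, Type=370): 4 rows → City takes values {610, 606} — violation
(Branch=88, Type=359): 3 rows → City = 600, 600, 600 ✓
Two rows agree on {Branch, Type} but differ on City, so {Branch, Type} → City does not hold.

No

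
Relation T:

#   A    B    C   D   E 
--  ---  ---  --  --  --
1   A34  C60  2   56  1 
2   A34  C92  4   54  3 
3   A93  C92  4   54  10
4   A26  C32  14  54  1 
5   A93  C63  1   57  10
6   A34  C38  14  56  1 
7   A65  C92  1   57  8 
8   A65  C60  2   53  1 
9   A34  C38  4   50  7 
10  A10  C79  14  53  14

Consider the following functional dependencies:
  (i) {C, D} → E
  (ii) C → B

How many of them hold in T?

(i) {C, D} → E: (C=4, D=54): rows 2, 3 → E takes values {3, 10} — violation; (C=1, D=57): rows 5, 7 → E takes values {10, 8} — violation — fails.
(ii) C → B: C=4: rows 2, 3, 9 → B takes values {C92, C38} — violation; C=14: rows 4, 6, 10 → B takes values {C32, C38, C79} — violation; C=1: rows 5, 7 → B takes values {C63, C92} — violation — fails.
None of the 2 dependencies hold.

0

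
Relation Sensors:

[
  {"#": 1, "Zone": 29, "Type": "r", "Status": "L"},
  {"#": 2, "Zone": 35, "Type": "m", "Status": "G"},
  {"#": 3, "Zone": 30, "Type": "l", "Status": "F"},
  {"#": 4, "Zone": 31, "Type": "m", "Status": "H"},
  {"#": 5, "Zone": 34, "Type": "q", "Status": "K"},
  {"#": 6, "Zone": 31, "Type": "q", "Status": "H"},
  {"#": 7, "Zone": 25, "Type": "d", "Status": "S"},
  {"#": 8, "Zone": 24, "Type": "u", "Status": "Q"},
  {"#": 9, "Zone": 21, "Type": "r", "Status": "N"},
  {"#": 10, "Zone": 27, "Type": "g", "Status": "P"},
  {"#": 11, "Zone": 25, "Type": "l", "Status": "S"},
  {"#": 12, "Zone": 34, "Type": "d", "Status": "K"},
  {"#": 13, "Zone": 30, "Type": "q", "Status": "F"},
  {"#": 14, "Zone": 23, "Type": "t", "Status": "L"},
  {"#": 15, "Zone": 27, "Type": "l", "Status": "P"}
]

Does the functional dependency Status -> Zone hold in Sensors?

Status=L: rows 1, 14 → Zone takes values {29, 23} — violation
Status=G: row 2 → Zone = 35 ✓
Status=F: rows 3, 13 → Zone = 30, 30 ✓
Status=H: rows 4, 6 → Zone = 31, 31 ✓
Status=K: rows 5, 12 → Zone = 34, 34 ✓
Status=S: rows 7, 11 → Zone = 25, 25 ✓
Status=Q: row 8 → Zone = 24 ✓
Status=N: row 9 → Zone = 21 ✓
Status=P: rows 10, 15 → Zone = 27, 27 ✓
Two rows agree on Status but differ on Zone, so Status -> Zone does not hold.

No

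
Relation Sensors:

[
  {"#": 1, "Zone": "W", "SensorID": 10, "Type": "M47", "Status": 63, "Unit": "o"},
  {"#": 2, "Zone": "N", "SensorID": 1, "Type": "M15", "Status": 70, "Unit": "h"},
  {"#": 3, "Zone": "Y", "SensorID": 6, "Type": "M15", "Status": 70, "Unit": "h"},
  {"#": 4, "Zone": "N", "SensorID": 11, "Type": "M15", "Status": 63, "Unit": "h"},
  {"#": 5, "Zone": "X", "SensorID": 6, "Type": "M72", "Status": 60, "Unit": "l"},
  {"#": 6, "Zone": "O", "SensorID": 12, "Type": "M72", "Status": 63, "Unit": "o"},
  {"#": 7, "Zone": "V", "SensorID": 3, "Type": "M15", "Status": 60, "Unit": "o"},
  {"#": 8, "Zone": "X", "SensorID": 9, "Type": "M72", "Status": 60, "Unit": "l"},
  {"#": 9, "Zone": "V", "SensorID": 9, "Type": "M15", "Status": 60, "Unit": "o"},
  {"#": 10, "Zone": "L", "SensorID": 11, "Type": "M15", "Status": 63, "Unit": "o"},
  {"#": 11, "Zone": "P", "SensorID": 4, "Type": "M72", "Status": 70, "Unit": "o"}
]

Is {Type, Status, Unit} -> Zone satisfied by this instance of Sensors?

(Type=M47, Status=63, Unit=o): row 1 → Zone = W ✓
(Type=M15, Status=70, Unit=h): rows 2, 3 → Zone takes values {N, Y} — violation
(Type=M15, Status=63, Unit=h): row 4 → Zone = N ✓
(Type=M72, Status=60, Unit=l): rows 5, 8 → Zone = X, X ✓
(Type=M72, Status=63, Unit=o): row 6 → Zone = O ✓
(Type=M15, Status=60, Unit=o): rows 7, 9 → Zone = V, V ✓
(Type=M15, Status=63, Unit=o): row 10 → Zone = L ✓
(Type=M72, Status=70, Unit=o): row 11 → Zone = P ✓
Two rows agree on {Type, Status, Unit} but differ on Zone, so {Type, Status, Unit} -> Zone does not hold.

No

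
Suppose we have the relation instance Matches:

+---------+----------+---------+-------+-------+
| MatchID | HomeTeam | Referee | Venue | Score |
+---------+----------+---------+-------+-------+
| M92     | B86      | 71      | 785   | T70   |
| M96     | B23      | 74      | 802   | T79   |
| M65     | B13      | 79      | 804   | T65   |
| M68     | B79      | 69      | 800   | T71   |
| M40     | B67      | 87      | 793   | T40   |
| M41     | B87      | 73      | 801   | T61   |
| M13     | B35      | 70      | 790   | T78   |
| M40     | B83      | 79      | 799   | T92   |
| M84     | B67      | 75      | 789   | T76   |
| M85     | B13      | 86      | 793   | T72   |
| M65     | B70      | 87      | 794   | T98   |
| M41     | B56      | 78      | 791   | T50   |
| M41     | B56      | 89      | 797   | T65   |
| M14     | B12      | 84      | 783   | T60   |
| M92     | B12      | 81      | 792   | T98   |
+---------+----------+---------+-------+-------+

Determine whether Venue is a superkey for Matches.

No

Two distinct rows share Venue=793, so Venue does not determine every attribute — not a superkey.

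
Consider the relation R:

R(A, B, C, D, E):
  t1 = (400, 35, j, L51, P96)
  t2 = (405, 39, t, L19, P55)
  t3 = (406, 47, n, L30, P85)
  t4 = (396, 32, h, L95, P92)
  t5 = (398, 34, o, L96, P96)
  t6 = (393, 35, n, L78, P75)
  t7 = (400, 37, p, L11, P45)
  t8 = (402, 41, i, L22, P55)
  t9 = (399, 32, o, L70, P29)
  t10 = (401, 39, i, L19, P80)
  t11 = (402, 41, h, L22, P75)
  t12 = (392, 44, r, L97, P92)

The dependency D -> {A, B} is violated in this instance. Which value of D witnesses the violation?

L19

D=L51: row 1 → {A,B} = (400, 35) ✓
D=L19: rows 2, 10 → {A,B} takes values {(405, 39), (401, 39)} — violation
D=L30: row 3 → {A,B} = (406, 47) ✓
D=L95: row 4 → {A,B} = (396, 32) ✓
D=L96: row 5 → {A,B} = (398, 34) ✓
D=L78: row 6 → {A,B} = (393, 35) ✓
D=L11: row 7 → {A,B} = (400, 37) ✓
D=L22: rows 8, 11 → {A,B} = (402, 41), (402, 41) ✓
D=L70: row 9 → {A,B} = (399, 32) ✓
D=L97: row 12 → {A,B} = (392, 44) ✓
The only D value with inconsistent RHS is D=L19.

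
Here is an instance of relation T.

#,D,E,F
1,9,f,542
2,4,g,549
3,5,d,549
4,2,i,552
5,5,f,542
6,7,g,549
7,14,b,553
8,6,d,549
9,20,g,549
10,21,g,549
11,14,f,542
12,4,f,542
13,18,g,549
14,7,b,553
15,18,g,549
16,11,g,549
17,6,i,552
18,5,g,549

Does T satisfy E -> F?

Yes

E=f: rows 1, 5, 11, 12 → F = 542, 542, 542, 542 ✓
E=g: rows 2, 6, 9, 10, 13, 15, 16, 18 → F = 549, 549, 549, 549, 549, 549, 549, 549 ✓
E=d: rows 3, 8 → F = 549, 549 ✓
E=i: rows 4, 17 → F = 552, 552 ✓
E=b: rows 7, 14 → F = 553, 553 ✓
Every E value is associated with a single F value, so E -> F holds.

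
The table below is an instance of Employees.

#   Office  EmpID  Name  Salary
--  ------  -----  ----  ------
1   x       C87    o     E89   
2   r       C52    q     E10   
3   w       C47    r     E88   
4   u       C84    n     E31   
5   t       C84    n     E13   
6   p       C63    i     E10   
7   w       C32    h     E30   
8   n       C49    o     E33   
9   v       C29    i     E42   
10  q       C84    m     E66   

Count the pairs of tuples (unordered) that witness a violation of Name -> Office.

Name=o: violating pairs (1,8) — 1 pair.
Name=n: violating pairs (4,5) — 1 pair.
Name=i: violating pairs (6,9) — 1 pair.

3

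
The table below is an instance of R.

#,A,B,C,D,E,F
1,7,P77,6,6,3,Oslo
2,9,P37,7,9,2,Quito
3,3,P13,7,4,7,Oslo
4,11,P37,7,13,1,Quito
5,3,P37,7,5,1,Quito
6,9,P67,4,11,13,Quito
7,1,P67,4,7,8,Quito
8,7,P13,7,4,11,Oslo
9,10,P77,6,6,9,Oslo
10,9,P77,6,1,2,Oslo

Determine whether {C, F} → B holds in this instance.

(C=6, F=Oslo): rows 1, 9, 10 → B = P77, P77, P77 ✓
(C=7, F=Quito): rows 2, 4, 5 → B = P37, P37, P37 ✓
(C=7, F=Oslo): rows 3, 8 → B = P13, P13 ✓
(C=4, F=Quito): rows 6, 7 → B = P67, P67 ✓
Every {C, F} value is associated with a single B value, so {C, F} → B holds.

Yes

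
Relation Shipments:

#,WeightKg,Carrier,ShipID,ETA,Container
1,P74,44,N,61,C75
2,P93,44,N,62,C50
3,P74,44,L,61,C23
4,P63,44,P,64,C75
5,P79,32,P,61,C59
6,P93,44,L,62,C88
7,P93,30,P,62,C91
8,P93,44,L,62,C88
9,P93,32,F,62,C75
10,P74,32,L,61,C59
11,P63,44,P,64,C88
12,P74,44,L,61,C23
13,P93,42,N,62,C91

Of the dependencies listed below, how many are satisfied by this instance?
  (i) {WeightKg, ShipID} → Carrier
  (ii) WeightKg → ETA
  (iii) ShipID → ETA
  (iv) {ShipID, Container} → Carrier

(i) {WeightKg, ShipID} → Carrier: (WeightKg=P93, ShipID=N): rows 2, 13 → Carrier takes values {44, 42} — violation; (WeightKg=P74, ShipID=L): rows 3, 10, 12 → Carrier takes values {44, 32} — violation — fails.
(ii) WeightKg → ETA: every LHS value maps to a single RHS value — holds.
(iii) ShipID → ETA: ShipID=N: rows 1, 2, 13 → ETA takes values {61, 62} — violation; ShipID=L: rows 3, 6, 8, 10, 12 → ETA takes values {61, 62} — violation; ShipID=P: rows 4, 5, 7, 11 → ETA takes values {64, 61, 62} — violation — fails.
(iv) {ShipID, Container} → Carrier: every LHS value maps to a single RHS value — holds.
2 of the 4 dependencies hold.

2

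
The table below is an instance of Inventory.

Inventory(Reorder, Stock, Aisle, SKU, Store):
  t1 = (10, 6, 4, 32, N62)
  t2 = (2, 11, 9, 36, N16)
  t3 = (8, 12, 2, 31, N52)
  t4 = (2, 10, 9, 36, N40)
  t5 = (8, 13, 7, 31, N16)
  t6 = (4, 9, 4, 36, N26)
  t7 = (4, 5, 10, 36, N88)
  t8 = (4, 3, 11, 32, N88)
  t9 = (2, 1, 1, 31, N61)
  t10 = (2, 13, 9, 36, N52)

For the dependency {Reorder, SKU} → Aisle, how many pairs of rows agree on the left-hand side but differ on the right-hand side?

2

(Reorder=2, SKU=36): all 3 rows agree on Aisle — 0 pairs.
(Reorder=8, SKU=31): violating pairs (3,5) — 1 pair.
(Reorder=4, SKU=36): violating pairs (6,7) — 1 pair.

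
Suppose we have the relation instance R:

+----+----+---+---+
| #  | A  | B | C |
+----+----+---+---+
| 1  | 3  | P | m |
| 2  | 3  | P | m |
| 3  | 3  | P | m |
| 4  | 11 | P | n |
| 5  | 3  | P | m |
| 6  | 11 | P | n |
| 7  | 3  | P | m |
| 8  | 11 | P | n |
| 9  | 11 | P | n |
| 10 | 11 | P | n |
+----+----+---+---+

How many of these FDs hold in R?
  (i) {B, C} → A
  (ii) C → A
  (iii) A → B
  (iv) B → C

(i) {B, C} → A: every LHS value maps to a single RHS value — holds.
(ii) C → A: every LHS value maps to a single RHS value — holds.
(iii) A → B: every LHS value maps to a single RHS value — holds.
(iv) B → C: B=P: rows 1, 2, 3, 4, 5, 6, 7, 8, 9, 10 → C takes values {m, n} — violation — fails.
3 of the 4 dependencies hold.

3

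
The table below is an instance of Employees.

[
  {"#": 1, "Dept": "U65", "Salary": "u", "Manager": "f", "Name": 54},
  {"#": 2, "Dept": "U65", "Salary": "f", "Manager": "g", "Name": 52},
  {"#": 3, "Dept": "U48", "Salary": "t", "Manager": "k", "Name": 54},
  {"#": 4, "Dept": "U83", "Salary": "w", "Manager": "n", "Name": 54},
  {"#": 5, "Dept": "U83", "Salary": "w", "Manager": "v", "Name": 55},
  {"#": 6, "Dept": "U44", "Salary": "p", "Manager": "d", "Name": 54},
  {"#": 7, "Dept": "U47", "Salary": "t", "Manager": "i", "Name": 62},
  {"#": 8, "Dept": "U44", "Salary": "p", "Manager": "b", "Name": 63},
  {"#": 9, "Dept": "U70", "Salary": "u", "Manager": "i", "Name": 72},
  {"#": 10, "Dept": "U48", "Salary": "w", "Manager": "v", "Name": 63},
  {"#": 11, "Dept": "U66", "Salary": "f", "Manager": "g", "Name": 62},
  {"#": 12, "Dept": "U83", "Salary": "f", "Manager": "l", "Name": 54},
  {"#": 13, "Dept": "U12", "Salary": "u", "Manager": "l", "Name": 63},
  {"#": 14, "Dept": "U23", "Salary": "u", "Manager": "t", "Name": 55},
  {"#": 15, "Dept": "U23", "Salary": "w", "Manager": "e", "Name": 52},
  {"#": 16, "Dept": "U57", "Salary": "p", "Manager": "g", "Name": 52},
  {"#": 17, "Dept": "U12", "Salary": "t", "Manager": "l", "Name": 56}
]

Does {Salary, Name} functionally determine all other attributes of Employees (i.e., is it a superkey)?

Yes

All 17 rows have distinct {Salary, Name} values, so {Salary, Name} → (all attributes) holds and {Salary, Name} is a superkey.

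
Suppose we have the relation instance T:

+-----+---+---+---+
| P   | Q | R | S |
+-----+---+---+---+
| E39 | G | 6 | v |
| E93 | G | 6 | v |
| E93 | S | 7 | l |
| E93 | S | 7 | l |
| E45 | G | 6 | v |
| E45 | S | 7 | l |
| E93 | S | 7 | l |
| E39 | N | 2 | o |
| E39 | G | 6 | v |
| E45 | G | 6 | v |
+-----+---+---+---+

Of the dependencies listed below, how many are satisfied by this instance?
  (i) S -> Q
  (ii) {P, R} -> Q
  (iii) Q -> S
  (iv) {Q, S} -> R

4

(i) S -> Q: every LHS value maps to a single RHS value — holds.
(ii) {P, R} -> Q: every LHS value maps to a single RHS value — holds.
(iii) Q -> S: every LHS value maps to a single RHS value — holds.
(iv) {Q, S} -> R: every LHS value maps to a single RHS value — holds.
4 of the 4 dependencies hold.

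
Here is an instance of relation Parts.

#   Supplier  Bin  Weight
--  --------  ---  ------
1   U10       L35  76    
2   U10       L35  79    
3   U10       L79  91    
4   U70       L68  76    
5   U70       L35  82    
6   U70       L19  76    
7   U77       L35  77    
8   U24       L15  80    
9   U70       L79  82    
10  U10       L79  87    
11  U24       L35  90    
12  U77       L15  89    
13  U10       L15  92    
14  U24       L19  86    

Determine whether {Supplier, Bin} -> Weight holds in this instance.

No

(Supplier=U10, Bin=L35): rows 1, 2 → Weight takes values {76, 79} — violation
(Supplier=U10, Bin=L79): rows 3, 10 → Weight takes values {91, 87} — violation
(Supplier=U70, Bin=L68): row 4 → Weight = 76 ✓
(Supplier=U70, Bin=L35): row 5 → Weight = 82 ✓
(Supplier=U70, Bin=L19): row 6 → Weight = 76 ✓
(Supplier=U77, Bin=L35): row 7 → Weight = 77 ✓
(Supplier=U24, Bin=L15): row 8 → Weight = 80 ✓
(Supplier=U70, Bin=L79): row 9 → Weight = 82 ✓
(Supplier=U24, Bin=L35): row 11 → Weight = 90 ✓
(Supplier=U77, Bin=L15): row 12 → Weight = 89 ✓
(Supplier=U10, Bin=L15): row 13 → Weight = 92 ✓
(Supplier=U24, Bin=L19): row 14 → Weight = 86 ✓
Two rows agree on {Supplier, Bin} but differ on Weight, so {Supplier, Bin} -> Weight does not hold.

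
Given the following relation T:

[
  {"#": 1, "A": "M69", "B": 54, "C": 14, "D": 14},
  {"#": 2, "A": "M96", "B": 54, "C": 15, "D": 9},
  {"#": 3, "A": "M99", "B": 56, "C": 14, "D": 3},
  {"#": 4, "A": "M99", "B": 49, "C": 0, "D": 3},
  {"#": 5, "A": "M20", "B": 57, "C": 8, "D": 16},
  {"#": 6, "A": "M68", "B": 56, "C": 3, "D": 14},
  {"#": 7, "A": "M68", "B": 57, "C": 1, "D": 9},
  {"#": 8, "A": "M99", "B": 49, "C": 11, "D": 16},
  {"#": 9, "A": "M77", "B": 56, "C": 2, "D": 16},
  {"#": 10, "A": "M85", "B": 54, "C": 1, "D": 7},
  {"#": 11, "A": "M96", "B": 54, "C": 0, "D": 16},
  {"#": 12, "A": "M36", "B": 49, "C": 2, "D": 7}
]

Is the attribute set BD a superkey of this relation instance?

Yes

All 12 rows have distinct BD values, so BD → (all attributes) holds and BD is a superkey.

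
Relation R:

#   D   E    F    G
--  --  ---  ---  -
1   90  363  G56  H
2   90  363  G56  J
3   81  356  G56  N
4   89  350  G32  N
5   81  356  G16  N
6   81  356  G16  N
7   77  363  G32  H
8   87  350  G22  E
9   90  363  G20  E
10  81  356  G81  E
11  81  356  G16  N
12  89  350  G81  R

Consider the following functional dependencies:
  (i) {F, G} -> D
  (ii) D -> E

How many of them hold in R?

(i) {F, G} -> D: every LHS value maps to a single RHS value — holds.
(ii) D -> E: every LHS value maps to a single RHS value — holds.
2 of the 2 dependencies hold.

2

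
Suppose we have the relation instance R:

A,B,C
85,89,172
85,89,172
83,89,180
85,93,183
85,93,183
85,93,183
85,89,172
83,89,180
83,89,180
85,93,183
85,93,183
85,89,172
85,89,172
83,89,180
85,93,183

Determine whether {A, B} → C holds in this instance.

Yes

(A=85, B=89): 5 rows → C = 172, 172, 172, 172, 172 ✓
(A=83, B=89): 4 rows → C = 180, 180, 180, 180 ✓
(A=85, B=93): 6 rows → C = 183, 183, 183, 183, 183, 183 ✓
Every {A, B} value is associated with a single C value, so {A, B} → C holds.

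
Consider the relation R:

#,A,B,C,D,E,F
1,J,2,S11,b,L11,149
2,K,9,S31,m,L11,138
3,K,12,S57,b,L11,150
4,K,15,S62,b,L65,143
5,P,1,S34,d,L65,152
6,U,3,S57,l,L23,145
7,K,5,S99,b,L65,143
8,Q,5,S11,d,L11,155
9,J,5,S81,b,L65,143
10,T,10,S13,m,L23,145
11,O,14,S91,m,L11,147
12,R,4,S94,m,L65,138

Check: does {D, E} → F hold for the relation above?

(D=b, E=L11): rows 1, 3 → F takes values {149, 150} — violation
(D=m, E=L11): rows 2, 11 → F takes values {138, 147} — violation
(D=b, E=L65): rows 4, 7, 9 → F = 143, 143, 143 ✓
(D=d, E=L65): row 5 → F = 152 ✓
(D=l, E=L23): row 6 → F = 145 ✓
(D=d, E=L11): row 8 → F = 155 ✓
(D=m, E=L23): row 10 → F = 145 ✓
(D=m, E=L65): row 12 → F = 138 ✓
Two rows agree on {D, E} but differ on F, so {D, E} → F does not hold.

No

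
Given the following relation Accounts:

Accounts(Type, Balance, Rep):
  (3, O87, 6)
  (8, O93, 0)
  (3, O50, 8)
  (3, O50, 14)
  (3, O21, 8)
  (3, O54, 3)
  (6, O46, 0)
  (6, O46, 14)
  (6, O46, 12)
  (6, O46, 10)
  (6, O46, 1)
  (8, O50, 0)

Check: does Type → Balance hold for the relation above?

No

Type=3: 5 rows → Balance takes values {O87, O50, O21, O54} — violation
Type=8: 2 rows → Balance takes values {O93, O50} — violation
Type=6: 5 rows → Balance = O46, O46, O46, O46, O46 ✓
Two rows agree on Type but differ on Balance, so Type → Balance does not hold.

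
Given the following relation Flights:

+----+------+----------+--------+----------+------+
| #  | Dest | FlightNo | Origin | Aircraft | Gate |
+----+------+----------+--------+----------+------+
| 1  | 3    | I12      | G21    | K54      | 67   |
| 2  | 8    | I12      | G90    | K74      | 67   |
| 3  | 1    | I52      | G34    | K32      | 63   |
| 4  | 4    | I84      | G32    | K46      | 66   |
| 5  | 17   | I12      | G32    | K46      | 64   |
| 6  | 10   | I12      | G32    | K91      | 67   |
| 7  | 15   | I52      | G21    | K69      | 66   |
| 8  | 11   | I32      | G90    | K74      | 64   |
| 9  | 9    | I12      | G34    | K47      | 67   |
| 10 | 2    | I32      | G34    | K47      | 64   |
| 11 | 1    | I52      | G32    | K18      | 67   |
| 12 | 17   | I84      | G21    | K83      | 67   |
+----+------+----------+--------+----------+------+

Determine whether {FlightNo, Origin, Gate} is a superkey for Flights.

Yes

All 12 rows have distinct {FlightNo, Origin, Gate} values, so {FlightNo, Origin, Gate} → (all attributes) holds and {FlightNo, Origin, Gate} is a superkey.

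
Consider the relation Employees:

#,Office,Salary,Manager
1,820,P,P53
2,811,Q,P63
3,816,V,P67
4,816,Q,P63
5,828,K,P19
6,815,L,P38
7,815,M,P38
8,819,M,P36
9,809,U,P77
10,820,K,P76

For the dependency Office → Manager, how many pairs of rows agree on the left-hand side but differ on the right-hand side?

2

Office=820: violating pairs (1,10) — 1 pair.
Office=816: violating pairs (3,4) — 1 pair.
Office=815: all 2 rows agree on Manager — 0 pairs.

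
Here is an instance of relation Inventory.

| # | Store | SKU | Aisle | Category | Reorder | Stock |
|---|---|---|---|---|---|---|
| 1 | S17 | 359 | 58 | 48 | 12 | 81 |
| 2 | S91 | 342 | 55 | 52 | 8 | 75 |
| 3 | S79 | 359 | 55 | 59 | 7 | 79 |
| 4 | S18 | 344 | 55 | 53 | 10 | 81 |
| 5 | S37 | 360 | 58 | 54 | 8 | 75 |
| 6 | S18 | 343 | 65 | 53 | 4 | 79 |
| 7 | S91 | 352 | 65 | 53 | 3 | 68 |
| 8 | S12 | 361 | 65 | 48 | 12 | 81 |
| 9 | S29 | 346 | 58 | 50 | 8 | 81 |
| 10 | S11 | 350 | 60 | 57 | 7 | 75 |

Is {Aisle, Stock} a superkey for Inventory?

Rows 1 and 9 have the same {Aisle, Stock} value (Aisle=58, Stock=81) but are distinct tuples, so {Aisle, Stock} does not determine every attribute — not a superkey.

No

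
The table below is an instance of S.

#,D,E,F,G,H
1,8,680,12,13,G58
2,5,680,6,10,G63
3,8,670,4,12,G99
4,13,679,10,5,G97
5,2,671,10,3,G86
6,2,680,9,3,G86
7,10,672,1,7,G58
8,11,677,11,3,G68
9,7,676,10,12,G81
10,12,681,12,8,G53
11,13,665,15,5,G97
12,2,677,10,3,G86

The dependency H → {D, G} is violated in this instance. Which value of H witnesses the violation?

G58

H=G58: rows 1, 7 → {D,G} takes values {(8, 13), (10, 7)} — violation
H=G63: row 2 → {D,G} = (5, 10) ✓
H=G99: row 3 → {D,G} = (8, 12) ✓
H=G97: rows 4, 11 → {D,G} = (13, 5), (13, 5) ✓
H=G86: rows 5, 6, 12 → {D,G} = (2, 3), (2, 3), (2, 3) ✓
H=G68: row 8 → {D,G} = (11, 3) ✓
H=G81: row 9 → {D,G} = (7, 12) ✓
H=G53: row 10 → {D,G} = (12, 8) ✓
The only H value with inconsistent RHS is H=G58.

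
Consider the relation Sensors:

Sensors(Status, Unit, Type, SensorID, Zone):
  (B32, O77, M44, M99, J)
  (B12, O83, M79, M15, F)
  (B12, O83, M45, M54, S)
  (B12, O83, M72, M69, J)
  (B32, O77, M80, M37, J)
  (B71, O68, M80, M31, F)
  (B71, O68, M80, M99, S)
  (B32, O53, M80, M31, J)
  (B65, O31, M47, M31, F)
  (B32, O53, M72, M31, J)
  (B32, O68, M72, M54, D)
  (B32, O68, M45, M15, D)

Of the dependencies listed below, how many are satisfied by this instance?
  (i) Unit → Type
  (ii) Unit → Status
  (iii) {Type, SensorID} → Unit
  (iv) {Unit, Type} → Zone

0

(i) Unit → Type: Unit=O77: 2 rows → Type takes values {M44, M80} — violation; Unit=O83: 3 rows → Type takes values {M79, M45, M72} — violation; Unit=O68: 4 rows → Type takes values {M80, M72, M45} — violation; Unit=O53: 2 rows → Type takes values {M80, M72} — violation — fails.
(ii) Unit → Status: Unit=O68: 4 rows → Status takes values {B71, B32} — violation — fails.
(iii) {Type, SensorID} → Unit: (Type=M80, SensorID=M31): 2 rows → Unit takes values {O68, O53} — violation — fails.
(iv) {Unit, Type} → Zone: (Unit=O68, Type=M80): 2 rows → Zone takes values {F, S} — violation — fails.
None of the 4 dependencies hold.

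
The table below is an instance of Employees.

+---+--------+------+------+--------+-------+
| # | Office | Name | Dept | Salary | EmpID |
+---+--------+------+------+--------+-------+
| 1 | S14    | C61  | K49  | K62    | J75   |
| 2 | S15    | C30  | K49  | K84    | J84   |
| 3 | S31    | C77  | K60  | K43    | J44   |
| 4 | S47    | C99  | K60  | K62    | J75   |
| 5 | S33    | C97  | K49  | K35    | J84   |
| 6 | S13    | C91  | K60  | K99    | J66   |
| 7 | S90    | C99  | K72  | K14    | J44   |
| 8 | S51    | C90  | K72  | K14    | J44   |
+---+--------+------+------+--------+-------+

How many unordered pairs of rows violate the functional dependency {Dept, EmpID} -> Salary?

(Dept=K49, EmpID=J84): violating pairs (2,5) — 1 pair.
(Dept=K72, EmpID=J44): all 2 rows agree on Salary — 0 pairs.

1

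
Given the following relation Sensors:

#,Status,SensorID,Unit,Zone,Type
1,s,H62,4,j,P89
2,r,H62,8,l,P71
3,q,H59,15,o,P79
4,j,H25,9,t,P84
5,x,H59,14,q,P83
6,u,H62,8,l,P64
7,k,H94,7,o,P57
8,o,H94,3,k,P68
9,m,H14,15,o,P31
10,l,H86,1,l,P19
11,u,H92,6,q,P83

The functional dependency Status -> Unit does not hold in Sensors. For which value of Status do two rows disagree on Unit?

Status=s: row 1 → Unit = 4 ✓
Status=r: row 2 → Unit = 8 ✓
Status=q: row 3 → Unit = 15 ✓
Status=j: row 4 → Unit = 9 ✓
Status=x: row 5 → Unit = 14 ✓
Status=u: rows 6, 11 → Unit takes values {8, 6} — violation
Status=k: row 7 → Unit = 7 ✓
Status=o: row 8 → Unit = 3 ✓
Status=m: row 9 → Unit = 15 ✓
Status=l: row 10 → Unit = 1 ✓
The only Status value with inconsistent Unit is Status=u.

u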